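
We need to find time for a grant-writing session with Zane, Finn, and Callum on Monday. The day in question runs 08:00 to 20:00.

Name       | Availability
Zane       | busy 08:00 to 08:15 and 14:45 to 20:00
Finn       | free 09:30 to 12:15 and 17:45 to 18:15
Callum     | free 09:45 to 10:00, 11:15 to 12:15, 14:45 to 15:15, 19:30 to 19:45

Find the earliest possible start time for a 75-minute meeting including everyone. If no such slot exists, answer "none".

Zane free: 08:15-14:45 (invert busy blocks within the working day).
Finn free: 09:30-12:15, 17:45-18:15.
Callum free: 09:45-10:00, 11:15-12:15, 14:45-15:15, 19:30-19:45.
Zane ∩ Finn: 09:30-12:15.
Zane ∩ Finn ∩ Callum: 09:45-10:00, 11:15-12:15.
Those are the intersection windows.
No common window is at least 75 minutes long.

none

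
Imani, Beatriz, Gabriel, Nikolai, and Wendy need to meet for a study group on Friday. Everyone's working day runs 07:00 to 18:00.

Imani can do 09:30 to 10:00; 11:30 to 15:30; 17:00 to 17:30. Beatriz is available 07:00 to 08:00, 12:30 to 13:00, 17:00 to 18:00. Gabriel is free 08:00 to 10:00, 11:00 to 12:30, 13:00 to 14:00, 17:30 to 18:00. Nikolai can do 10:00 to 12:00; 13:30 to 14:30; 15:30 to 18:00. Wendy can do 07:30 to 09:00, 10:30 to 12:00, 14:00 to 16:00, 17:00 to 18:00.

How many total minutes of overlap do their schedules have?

Imani ∩ Beatriz: 12:30-13:00, 17:00-17:30.
Imani ∩ Beatriz ∩ Gabriel: ∅.
Imani ∩ Beatriz ∩ Gabriel ∩ Nikolai: ∅.
Imani ∩ Beatriz ∩ Gabriel ∩ Nikolai ∩ Wendy: ∅.
There is no time when everyone is free.
There is no common window, so the total is 0 minutes.

0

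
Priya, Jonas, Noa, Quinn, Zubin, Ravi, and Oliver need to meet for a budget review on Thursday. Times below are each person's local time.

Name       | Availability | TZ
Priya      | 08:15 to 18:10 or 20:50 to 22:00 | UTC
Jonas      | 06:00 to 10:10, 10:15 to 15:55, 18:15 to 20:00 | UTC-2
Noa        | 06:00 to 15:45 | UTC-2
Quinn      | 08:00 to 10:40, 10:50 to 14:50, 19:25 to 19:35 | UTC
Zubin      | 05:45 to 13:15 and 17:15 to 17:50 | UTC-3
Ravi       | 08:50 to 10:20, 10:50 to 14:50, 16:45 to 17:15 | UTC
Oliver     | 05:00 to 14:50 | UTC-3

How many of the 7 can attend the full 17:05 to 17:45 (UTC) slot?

Priya in UTC: 08:15-18:10, 20:50-22:00.
Jonas in UTC: 08:00-12:10, 12:15-17:55, 20:15-22:00 (add 2h to convert from UTC-2).
Noa in UTC: 08:00-17:45 (add 2h to convert from UTC-2).
Quinn in UTC: 08:00-10:40, 10:50-14:50, 19:25-19:35.
Zubin in UTC: 08:45-16:15, 20:15-20:50 (add 3h to convert from UTC-3).
Ravi in UTC: 08:50-10:20, 10:50-14:50, 16:45-17:15.
Oliver in UTC: 08:00-17:50 (add 3h to convert from UTC-3).
Priya, Jonas, Noa, and Oliver can make the full 17:05-17:45 slot — that's 4.

4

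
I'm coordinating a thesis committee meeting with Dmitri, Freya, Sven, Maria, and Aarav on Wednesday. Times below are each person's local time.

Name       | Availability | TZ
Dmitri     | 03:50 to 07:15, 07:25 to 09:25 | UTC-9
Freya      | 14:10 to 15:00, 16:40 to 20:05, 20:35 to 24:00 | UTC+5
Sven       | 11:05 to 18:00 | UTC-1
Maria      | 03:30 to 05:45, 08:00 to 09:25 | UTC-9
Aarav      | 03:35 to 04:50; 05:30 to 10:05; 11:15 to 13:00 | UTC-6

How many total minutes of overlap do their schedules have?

Dmitri in UTC: 12:50-16:15, 16:25-18:25 (add 9h to convert from UTC-9).
Freya in UTC: 09:10-10:00, 11:40-15:05, 15:35-19:00 (subtract 5h to convert from UTC+5).
Sven in UTC: 12:05-19:00 (add 1h to convert from UTC-1).
Maria in UTC: 12:30-14:45, 17:00-18:25 (add 9h to convert from UTC-9).
Aarav in UTC: 09:35-10:50, 11:30-16:05, 17:15-19:00 (add 6h to convert from UTC-6).
Dmitri ∩ Freya: 12:50-15:05, 15:35-16:15, 16:25-18:25.
Dmitri ∩ Freya ∩ Sven: 12:50-15:05, 15:35-16:15, 16:25-18:25.
Dmitri ∩ Freya ∩ Sven ∩ Maria: 12:50-14:45, 17:00-18:25.
Dmitri ∩ Freya ∩ Sven ∩ Maria ∩ Aarav: 12:50-14:45, 17:15-18:25.
So the common availability across everyone is 12:50-14:45, 17:15-18:25.
Summing the common windows: 115 + 70 = 185 minutes.

185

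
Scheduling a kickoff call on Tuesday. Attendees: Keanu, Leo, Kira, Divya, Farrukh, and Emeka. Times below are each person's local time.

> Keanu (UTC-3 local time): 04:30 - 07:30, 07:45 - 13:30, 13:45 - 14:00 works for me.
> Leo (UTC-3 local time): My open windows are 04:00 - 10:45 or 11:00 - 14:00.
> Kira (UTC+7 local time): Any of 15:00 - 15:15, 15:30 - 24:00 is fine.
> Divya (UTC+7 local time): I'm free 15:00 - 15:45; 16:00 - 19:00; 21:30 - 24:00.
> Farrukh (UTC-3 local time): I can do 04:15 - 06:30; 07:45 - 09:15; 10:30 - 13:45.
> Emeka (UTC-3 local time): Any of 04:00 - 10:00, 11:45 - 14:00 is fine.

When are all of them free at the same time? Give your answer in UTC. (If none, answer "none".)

Keanu in UTC: 07:30-10:30, 10:45-16:30, 16:45-17:00 (add 3h to convert from UTC-3).
Leo in UTC: 07:00-13:45, 14:00-17:00 (add 3h to convert from UTC-3).
Kira in UTC: 08:00-08:15, 08:30-17:00 (subtract 7h to convert from UTC+7).
Divya in UTC: 08:00-08:45, 09:00-12:00, 14:30-17:00 (subtract 7h to convert from UTC+7).
Farrukh in UTC: 07:15-09:30, 10:45-12:15, 13:30-16:45 (add 3h to convert from UTC-3).
Emeka in UTC: 07:00-13:00, 14:45-17:00 (add 3h to convert from UTC-3).
Keanu ∩ Leo: 07:30-10:30, 10:45-13:45, 14:00-16:30, 16:45-17:00.
Keanu ∩ Leo ∩ Kira: 08:00-08:15, 08:30-10:30, 10:45-13:45, 14:00-16:30, 16:45-17:00.
Keanu ∩ Leo ∩ Kira ∩ Divya: 08:00-08:15, 08:30-08:45, 09:00-10:30, 10:45-12:00, 14:30-16:30, 16:45-17:00.
Keanu ∩ Leo ∩ Kira ∩ Divya ∩ Farrukh: 08:00-08:15, 08:30-08:45, 09:00-09:30, 10:45-12:00, 14:30-16:30.
Keanu ∩ Leo ∩ Kira ∩ Divya ∩ Farrukh ∩ Emeka: 08:00-08:15, 08:30-08:45, 09:00-09:30, 10:45-12:00, 14:45-16:30.

08:00-08:15, 08:30-08:45, 09:00-09:30, 10:45-12:00, 14:45-16:30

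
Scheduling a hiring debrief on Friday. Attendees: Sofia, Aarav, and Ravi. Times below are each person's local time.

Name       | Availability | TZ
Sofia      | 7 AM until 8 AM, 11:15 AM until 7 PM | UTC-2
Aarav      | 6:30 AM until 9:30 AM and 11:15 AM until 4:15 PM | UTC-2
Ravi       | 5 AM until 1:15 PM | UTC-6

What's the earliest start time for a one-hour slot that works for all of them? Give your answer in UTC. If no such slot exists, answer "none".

Sofia in UTC: 09:00-10:00, 13:15-21:00 (add 2h to convert from UTC-2).
Aarav in UTC: 08:30-11:30, 13:15-18:15 (add 2h to convert from UTC-2).
Ravi in UTC: 11:00-19:15 (add 6h to convert from UTC-6).
Sofia ∩ Aarav: 09:00-10:00, 13:15-18:15.
Sofia ∩ Aarav ∩ Ravi: 13:15-18:15.
The first common window of at least 60 minutes is 13:15-18:15, so the earliest start is 13:15.

13:15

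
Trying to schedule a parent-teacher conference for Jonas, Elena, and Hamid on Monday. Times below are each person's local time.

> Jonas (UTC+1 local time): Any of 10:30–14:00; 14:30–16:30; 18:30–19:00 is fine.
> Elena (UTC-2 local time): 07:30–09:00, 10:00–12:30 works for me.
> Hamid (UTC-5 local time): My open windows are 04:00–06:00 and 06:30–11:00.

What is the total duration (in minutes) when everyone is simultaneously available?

Jonas in UTC: 09:30-13:00, 13:30-15:30, 17:30-18:00 (subtract 1h to convert from UTC+1).
Elena in UTC: 09:30-11:00, 12:00-14:30 (add 2h to convert from UTC-2).
Hamid in UTC: 09:00-11:00, 11:30-16:00 (add 5h to convert from UTC-5).
Jonas ∩ Elena: 09:30-11:00, 12:00-13:00, 13:30-14:30.
Jonas ∩ Elena ∩ Hamid: 09:30-11:00, 12:00-13:00, 13:30-14:30.
Summing the common windows: 90 + 60 + 60 = 210 minutes.

210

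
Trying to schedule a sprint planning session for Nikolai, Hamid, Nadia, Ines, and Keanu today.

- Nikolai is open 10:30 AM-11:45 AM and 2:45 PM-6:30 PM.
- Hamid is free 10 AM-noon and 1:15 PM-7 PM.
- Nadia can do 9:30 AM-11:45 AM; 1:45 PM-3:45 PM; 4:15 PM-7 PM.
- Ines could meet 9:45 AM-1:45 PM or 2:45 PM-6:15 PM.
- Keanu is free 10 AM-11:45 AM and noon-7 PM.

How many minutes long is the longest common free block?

Nikolai ∩ Hamid: 10:30-11:45, 14:45-18:30.
Nikolai ∩ Hamid ∩ Nadia: 10:30-11:45, 14:45-15:45, 16:15-18:30.
Nikolai ∩ Hamid ∩ Nadia ∩ Ines: 10:30-11:45, 14:45-15:45, 16:15-18:15.
Nikolai ∩ Hamid ∩ Nadia ∩ Ines ∩ Keanu: 10:30-11:45, 14:45-15:45, 16:15-18:15.
The longest is 16:15-18:15 at 120 minutes.

120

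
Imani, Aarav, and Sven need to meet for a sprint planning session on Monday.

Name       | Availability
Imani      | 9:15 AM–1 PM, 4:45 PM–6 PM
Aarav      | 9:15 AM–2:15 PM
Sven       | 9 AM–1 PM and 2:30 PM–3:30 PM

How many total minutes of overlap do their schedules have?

225

Imani ∩ Aarav: 09:15-13:00.
Imani ∩ Aarav ∩ Sven: 09:15-13:00.
That's a single block of 225 minutes.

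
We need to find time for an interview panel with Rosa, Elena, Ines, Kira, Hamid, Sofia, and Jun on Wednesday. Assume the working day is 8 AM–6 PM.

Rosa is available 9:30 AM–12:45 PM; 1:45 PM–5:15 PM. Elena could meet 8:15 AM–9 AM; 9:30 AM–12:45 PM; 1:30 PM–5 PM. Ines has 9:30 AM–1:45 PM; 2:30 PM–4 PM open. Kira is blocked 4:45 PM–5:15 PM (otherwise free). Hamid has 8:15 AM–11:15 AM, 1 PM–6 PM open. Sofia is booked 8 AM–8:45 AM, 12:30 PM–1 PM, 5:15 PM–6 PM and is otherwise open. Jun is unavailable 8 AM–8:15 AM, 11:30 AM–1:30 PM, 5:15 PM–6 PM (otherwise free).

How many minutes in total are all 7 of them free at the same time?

Rosa free: 09:30-12:45, 13:45-17:15.
Elena free: 08:15-09:00, 09:30-12:45, 13:30-17:00.
Ines free: 09:30-13:45, 14:30-16:00.
Kira free: 08:00-16:45, 17:15-18:00 (invert busy blocks within the working day).
Hamid free: 08:15-11:15, 13:00-18:00.
Sofia free: 08:45-12:30, 13:00-17:15 (invert busy blocks within the working day).
Jun free: 08:15-11:30, 13:30-17:15 (invert busy blocks within the working day).
Rosa ∩ Elena: 09:30-12:45, 13:45-17:00.
Rosa ∩ Elena ∩ Ines: 09:30-12:45, 14:30-16:00.
Rosa ∩ Elena ∩ Ines ∩ Kira: 09:30-12:45, 14:30-16:00.
Rosa ∩ Elena ∩ Ines ∩ Kira ∩ Hamid: 09:30-11:15, 14:30-16:00.
Rosa ∩ Elena ∩ Ines ∩ Kira ∩ Hamid ∩ Sofia: 09:30-11:15, 14:30-16:00.
Rosa ∩ Elena ∩ Ines ∩ Kira ∩ Hamid ∩ Sofia ∩ Jun: 09:30-11:15, 14:30-16:00.
Those are the intersection windows.
Summing the common windows: 105 + 90 = 195 minutes.

195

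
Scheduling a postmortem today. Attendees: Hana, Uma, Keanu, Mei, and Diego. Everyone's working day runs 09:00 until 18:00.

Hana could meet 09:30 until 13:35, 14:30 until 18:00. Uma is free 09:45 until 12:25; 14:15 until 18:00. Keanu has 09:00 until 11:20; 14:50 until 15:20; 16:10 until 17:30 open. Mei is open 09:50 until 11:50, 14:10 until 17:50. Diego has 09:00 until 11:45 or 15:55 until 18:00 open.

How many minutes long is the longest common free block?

90

Hana ∩ Uma: 09:45-12:25, 14:30-18:00.
Hana ∩ Uma ∩ Keanu: 09:45-11:20, 14:50-15:20, 16:10-17:30.
Hana ∩ Uma ∩ Keanu ∩ Mei: 09:50-11:20, 14:50-15:20, 16:10-17:30.
Hana ∩ Uma ∩ Keanu ∩ Mei ∩ Diego: 09:50-11:20, 16:10-17:30.
The longest is 09:50-11:20 at 90 minutes.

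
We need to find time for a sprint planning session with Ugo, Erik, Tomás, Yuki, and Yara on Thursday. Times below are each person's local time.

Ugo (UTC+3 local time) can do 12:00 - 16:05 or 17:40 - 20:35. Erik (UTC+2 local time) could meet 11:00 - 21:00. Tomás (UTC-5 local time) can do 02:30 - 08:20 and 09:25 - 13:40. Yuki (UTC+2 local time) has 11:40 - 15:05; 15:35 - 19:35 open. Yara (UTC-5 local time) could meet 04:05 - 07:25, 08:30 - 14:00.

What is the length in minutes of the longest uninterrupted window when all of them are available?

Ugo in UTC: 09:00-13:05, 14:40-17:35 (subtract 3h to convert from UTC+3).
Erik in UTC: 09:00-19:00 (subtract 2h to convert from UTC+2).
Tomás in UTC: 07:30-13:20, 14:25-18:40 (add 5h to convert from UTC-5).
Yuki in UTC: 09:40-13:05, 13:35-17:35 (subtract 2h to convert from UTC+2).
Yara in UTC: 09:05-12:25, 13:30-19:00 (add 5h to convert from UTC-5).
Ugo ∩ Erik: 09:00-13:05, 14:40-17:35.
Ugo ∩ Erik ∩ Tomás: 09:00-13:05, 14:40-17:35.
Ugo ∩ Erik ∩ Tomás ∩ Yuki: 09:40-13:05, 14:40-17:35.
Ugo ∩ Erik ∩ Tomás ∩ Yuki ∩ Yara: 09:40-12:25, 14:40-17:35.
The longest is 14:40-17:35 at 175 minutes.

175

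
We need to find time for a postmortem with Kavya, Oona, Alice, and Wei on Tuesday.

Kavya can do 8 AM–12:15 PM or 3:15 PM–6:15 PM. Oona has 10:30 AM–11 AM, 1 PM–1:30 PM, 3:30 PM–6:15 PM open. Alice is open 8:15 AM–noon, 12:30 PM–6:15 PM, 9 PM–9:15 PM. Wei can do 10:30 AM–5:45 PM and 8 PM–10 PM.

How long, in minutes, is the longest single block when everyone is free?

135

Kavya ∩ Oona: 10:30-11:00, 15:30-18:15.
Kavya ∩ Oona ∩ Alice: 10:30-11:00, 15:30-18:15.
Kavya ∩ Oona ∩ Alice ∩ Wei: 10:30-11:00, 15:30-17:45.
The longest is 15:30-17:45 at 135 minutes.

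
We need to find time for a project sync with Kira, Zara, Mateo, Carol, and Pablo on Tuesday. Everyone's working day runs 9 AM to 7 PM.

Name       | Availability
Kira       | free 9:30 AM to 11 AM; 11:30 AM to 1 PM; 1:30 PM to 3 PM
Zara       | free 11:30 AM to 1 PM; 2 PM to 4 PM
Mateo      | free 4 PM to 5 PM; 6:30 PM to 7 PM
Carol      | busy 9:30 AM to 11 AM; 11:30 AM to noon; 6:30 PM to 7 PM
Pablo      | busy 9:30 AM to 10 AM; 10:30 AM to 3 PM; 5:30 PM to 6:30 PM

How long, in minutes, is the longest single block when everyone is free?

Kira free: 09:30-11:00, 11:30-13:00, 13:30-15:00.
Zara free: 11:30-13:00, 14:00-16:00.
Mateo free: 16:00-17:00, 18:30-19:00.
Carol free: 09:00-09:30, 11:00-11:30, 12:00-18:30 (invert busy blocks within the working day).
Pablo free: 09:00-09:30, 10:00-10:30, 15:00-17:30, 18:30-19:00 (invert busy blocks within the working day).
Kira ∩ Zara: 11:30-13:00, 14:00-15:00.
Kira ∩ Zara ∩ Mateo: ∅.
Kira ∩ Zara ∩ Mateo ∩ Carol: ∅.
Kira ∩ Zara ∩ Mateo ∩ Carol ∩ Pablo: ∅.
There is no time when everyone is free.
No common window exists, so the longest block is 0 minutes.

0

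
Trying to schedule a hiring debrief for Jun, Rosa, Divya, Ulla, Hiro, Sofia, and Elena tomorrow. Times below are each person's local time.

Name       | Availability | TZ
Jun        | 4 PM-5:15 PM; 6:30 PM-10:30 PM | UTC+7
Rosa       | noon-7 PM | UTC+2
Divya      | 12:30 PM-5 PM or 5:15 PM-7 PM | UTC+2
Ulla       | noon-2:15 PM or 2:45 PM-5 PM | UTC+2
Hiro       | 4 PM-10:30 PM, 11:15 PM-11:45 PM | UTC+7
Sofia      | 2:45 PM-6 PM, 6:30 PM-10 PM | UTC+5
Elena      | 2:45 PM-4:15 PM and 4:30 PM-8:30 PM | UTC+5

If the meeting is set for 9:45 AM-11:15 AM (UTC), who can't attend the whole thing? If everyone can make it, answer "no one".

Divya, Jun, Rosa, Ulla

Jun in UTC: 09:00-10:15, 11:30-15:30 (subtract 7h to convert from UTC+7).
Rosa in UTC: 10:00-17:00 (subtract 2h to convert from UTC+2).
Divya in UTC: 10:30-15:00, 15:15-17:00 (subtract 2h to convert from UTC+2).
Ulla in UTC: 10:00-12:15, 12:45-15:00 (subtract 2h to convert from UTC+2).
Hiro in UTC: 09:00-15:30, 16:15-16:45 (subtract 7h to convert from UTC+7).
Sofia in UTC: 09:45-13:00, 13:30-17:00 (subtract 5h to convert from UTC+5).
Elena in UTC: 09:45-11:15, 11:30-15:30 (subtract 5h to convert from UTC+5).
Jun: not fully free for 09:45-11:15. Rosa: not fully free for 09:45-11:15. Divya: not fully free for 09:45-11:15. Ulla: not fully free for 09:45-11:15. Hiro: free for 09:45-11:15. Sofia: free for 09:45-11:15. Elena: free for 09:45-11:15.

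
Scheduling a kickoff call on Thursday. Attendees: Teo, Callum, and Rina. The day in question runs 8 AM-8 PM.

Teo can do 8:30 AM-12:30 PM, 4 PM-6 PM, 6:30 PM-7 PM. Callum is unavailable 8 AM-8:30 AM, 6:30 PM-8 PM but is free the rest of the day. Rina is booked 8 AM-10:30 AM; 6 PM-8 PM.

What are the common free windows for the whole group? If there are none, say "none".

10:30-12:30, 16:00-18:00

Teo free: 08:30-12:30, 16:00-18:00, 18:30-19:00.
Callum free: 08:30-18:30 (invert busy blocks within the working day).
Rina free: 10:30-18:00 (invert busy blocks within the working day).
Teo ∩ Callum: 08:30-12:30, 16:00-18:00.
Teo ∩ Callum ∩ Rina: 10:30-12:30, 16:00-18:00.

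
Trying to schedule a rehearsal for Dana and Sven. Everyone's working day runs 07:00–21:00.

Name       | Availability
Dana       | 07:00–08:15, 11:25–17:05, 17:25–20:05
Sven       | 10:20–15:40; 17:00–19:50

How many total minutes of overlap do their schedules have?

405

Dana ∩ Sven: 11:25-15:40, 17:00-17:05, 17:25-19:50.
Summing the common windows: 255 + 5 + 145 = 405 minutes.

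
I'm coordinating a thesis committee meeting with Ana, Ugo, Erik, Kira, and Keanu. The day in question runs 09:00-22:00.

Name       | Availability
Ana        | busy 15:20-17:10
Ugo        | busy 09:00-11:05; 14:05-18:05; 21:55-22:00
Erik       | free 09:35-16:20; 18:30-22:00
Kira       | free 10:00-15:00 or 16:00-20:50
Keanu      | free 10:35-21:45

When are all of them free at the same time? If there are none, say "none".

Ana free: 09:00-15:20, 17:10-22:00 (invert busy blocks within the working day).
Ugo free: 11:05-14:05, 18:05-21:55 (invert busy blocks within the working day).
Erik free: 09:35-16:20, 18:30-22:00.
Kira free: 10:00-15:00, 16:00-20:50.
Keanu free: 10:35-21:45.
Ana ∩ Ugo: 11:05-14:05, 18:05-21:55.
Ana ∩ Ugo ∩ Erik: 11:05-14:05, 18:30-21:55.
Ana ∩ Ugo ∩ Erik ∩ Kira: 11:05-14:05, 18:30-20:50.
Ana ∩ Ugo ∩ Erik ∩ Kira ∩ Keanu: 11:05-14:05, 18:30-20:50.

11:05-14:05, 18:30-20:50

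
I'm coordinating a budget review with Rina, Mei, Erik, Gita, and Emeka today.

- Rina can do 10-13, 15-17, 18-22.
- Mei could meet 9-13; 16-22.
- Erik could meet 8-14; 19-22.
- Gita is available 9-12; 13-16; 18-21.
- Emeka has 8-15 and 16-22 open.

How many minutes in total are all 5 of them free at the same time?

Rina ∩ Mei: 10:00-13:00, 16:00-17:00, 18:00-22:00.
Rina ∩ Mei ∩ Erik: 10:00-13:00, 19:00-22:00.
Rina ∩ Mei ∩ Erik ∩ Gita: 10:00-12:00, 19:00-21:00.
Rina ∩ Mei ∩ Erik ∩ Gita ∩ Emeka: 10:00-12:00, 19:00-21:00.
Those are the intersection windows.
Summing the common windows: 120 + 120 = 240 minutes.

240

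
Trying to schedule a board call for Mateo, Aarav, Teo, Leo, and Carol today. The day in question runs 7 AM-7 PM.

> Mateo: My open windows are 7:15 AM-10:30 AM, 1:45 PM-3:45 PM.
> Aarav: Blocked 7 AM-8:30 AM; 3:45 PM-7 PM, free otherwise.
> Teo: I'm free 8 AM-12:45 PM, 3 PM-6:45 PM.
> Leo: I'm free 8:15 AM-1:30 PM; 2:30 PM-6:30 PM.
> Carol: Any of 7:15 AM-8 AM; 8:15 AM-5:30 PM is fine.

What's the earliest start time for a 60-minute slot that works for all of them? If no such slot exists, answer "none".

Mateo free: 07:15-10:30, 13:45-15:45.
Aarav free: 08:30-15:45 (invert busy blocks within the working day).
Teo free: 08:00-12:45, 15:00-18:45.
Leo free: 08:15-13:30, 14:30-18:30.
Carol free: 07:15-08:00, 08:15-17:30.
Mateo ∩ Aarav: 08:30-10:30, 13:45-15:45.
Mateo ∩ Aarav ∩ Teo: 08:30-10:30, 15:00-15:45.
Mateo ∩ Aarav ∩ Teo ∩ Leo: 08:30-10:30, 15:00-15:45.
Mateo ∩ Aarav ∩ Teo ∩ Leo ∩ Carol: 08:30-10:30, 15:00-15:45.
So the common availability across everyone is 08:30-10:30, 15:00-15:45.
The first common window of at least 60 minutes is 08:30-10:30, so the earliest start is 08:30.

08:30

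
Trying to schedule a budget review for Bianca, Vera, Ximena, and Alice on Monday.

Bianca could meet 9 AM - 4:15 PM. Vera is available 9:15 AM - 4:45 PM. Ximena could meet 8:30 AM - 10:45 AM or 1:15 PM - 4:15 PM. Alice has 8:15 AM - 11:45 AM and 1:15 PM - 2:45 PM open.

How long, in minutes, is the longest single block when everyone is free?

90

Bianca ∩ Vera: 09:15-16:15.
Bianca ∩ Vera ∩ Ximena: 09:15-10:45, 13:15-16:15.
Bianca ∩ Vera ∩ Ximena ∩ Alice: 09:15-10:45, 13:15-14:45.
The longest is 09:15-10:45 at 90 minutes.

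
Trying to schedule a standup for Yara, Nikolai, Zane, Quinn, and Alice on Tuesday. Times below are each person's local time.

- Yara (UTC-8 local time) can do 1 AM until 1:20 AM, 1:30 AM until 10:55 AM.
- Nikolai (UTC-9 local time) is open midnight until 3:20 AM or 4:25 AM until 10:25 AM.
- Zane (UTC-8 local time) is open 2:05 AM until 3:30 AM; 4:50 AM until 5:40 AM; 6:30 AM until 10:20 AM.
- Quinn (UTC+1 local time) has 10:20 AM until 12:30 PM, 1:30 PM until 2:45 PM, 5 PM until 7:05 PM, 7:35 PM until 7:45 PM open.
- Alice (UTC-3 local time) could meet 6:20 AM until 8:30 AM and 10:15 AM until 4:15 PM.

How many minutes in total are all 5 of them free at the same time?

225

Yara in UTC: 09:00-09:20, 09:30-18:55 (add 8h to convert from UTC-8).
Nikolai in UTC: 09:00-12:20, 13:25-19:25 (add 9h to convert from UTC-9).
Zane in UTC: 10:05-11:30, 12:50-13:40, 14:30-18:20 (add 8h to convert from UTC-8).
Quinn in UTC: 09:20-11:30, 12:30-13:45, 16:00-18:05, 18:35-18:45 (subtract 1h to convert from UTC+1).
Alice in UTC: 09:20-11:30, 13:15-19:15 (add 3h to convert from UTC-3).
Yara ∩ Nikolai: 09:00-09:20, 09:30-12:20, 13:25-18:55.
Yara ∩ Nikolai ∩ Zane: 10:05-11:30, 13:25-13:40, 14:30-18:20.
Yara ∩ Nikolai ∩ Zane ∩ Quinn: 10:05-11:30, 13:25-13:40, 16:00-18:05.
Yara ∩ Nikolai ∩ Zane ∩ Quinn ∩ Alice: 10:05-11:30, 13:25-13:40, 16:00-18:05.
Summing the common windows: 85 + 15 + 125 = 225 minutes.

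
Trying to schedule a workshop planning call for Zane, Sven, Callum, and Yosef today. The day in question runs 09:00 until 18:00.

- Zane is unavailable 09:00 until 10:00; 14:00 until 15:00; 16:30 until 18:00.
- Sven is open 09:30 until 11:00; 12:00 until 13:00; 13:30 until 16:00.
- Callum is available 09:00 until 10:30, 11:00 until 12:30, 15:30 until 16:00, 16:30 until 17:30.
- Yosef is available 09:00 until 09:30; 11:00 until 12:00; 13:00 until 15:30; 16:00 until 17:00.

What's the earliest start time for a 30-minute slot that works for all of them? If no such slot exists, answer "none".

none

Zane free: 10:00-14:00, 15:00-16:30 (invert busy blocks within the working day).
Sven free: 09:30-11:00, 12:00-13:00, 13:30-16:00.
Callum free: 09:00-10:30, 11:00-12:30, 15:30-16:00, 16:30-17:30.
Yosef free: 09:00-09:30, 11:00-12:00, 13:00-15:30, 16:00-17:00.
Zane ∩ Sven: 10:00-11:00, 12:00-13:00, 13:30-14:00, 15:00-16:00.
Zane ∩ Sven ∩ Callum: 10:00-10:30, 12:00-12:30, 15:30-16:00.
Zane ∩ Sven ∩ Callum ∩ Yosef: ∅.
There is no time when everyone is free.
No common window is at least 30 minutes long.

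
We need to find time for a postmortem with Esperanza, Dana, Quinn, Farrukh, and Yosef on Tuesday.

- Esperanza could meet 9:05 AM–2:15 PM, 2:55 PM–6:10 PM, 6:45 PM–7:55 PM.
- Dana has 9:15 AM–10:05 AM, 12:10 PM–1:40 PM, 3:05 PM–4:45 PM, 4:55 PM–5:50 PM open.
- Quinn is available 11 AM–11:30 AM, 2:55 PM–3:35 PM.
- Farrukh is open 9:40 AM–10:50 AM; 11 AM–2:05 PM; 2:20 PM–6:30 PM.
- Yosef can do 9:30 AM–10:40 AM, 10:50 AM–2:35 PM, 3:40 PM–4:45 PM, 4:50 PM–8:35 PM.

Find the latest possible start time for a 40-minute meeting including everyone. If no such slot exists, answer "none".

Esperanza ∩ Dana: 09:15-10:05, 12:10-13:40, 15:05-16:45, 16:55-17:50.
Esperanza ∩ Dana ∩ Quinn: 15:05-15:35.
Esperanza ∩ Dana ∩ Quinn ∩ Farrukh: 15:05-15:35.
Esperanza ∩ Dana ∩ Quinn ∩ Farrukh ∩ Yosef: ∅.
There is no time when everyone is free.
No common window is at least 40 minutes long.

none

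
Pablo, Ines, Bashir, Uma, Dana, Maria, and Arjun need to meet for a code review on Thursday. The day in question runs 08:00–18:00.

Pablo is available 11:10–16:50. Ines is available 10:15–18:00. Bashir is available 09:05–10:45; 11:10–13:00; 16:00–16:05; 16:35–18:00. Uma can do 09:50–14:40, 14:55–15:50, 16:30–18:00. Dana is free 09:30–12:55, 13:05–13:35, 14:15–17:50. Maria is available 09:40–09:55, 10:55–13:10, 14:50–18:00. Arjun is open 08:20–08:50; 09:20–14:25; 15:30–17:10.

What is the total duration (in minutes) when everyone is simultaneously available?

Pablo ∩ Ines: 11:10-16:50.
Pablo ∩ Ines ∩ Bashir: 11:10-13:00, 16:00-16:05, 16:35-16:50.
Pablo ∩ Ines ∩ Bashir ∩ Uma: 11:10-13:00, 16:35-16:50.
Pablo ∩ Ines ∩ Bashir ∩ Uma ∩ Dana: 11:10-12:55, 16:35-16:50.
Pablo ∩ Ines ∩ Bashir ∩ Uma ∩ Dana ∩ Maria: 11:10-12:55, 16:35-16:50.
Pablo ∩ Ines ∩ Bashir ∩ Uma ∩ Dana ∩ Maria ∩ Arjun: 11:10-12:55, 16:35-16:50.
So the common availability across everyone is 11:10-12:55, 16:35-16:50.
Summing the common windows: 105 + 15 = 120 minutes.

120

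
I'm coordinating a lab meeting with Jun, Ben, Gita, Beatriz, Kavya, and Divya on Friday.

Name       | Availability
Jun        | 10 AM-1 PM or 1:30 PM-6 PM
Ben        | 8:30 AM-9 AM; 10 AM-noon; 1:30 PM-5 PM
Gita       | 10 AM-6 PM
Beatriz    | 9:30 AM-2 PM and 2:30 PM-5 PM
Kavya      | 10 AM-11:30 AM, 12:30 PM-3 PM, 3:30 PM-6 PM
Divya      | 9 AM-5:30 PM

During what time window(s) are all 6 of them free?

Jun ∩ Ben: 10:00-12:00, 13:30-17:00.
Jun ∩ Ben ∩ Gita: 10:00-12:00, 13:30-17:00.
Jun ∩ Ben ∩ Gita ∩ Beatriz: 10:00-12:00, 13:30-14:00, 14:30-17:00.
Jun ∩ Ben ∩ Gita ∩ Beatriz ∩ Kavya: 10:00-11:30, 13:30-14:00, 14:30-15:00, 15:30-17:00.
Jun ∩ Ben ∩ Gita ∩ Beatriz ∩ Kavya ∩ Divya: 10:00-11:30, 13:30-14:00, 14:30-15:00, 15:30-17:00.

10:00-11:30, 13:30-14:00, 14:30-15:00, 15:30-17:00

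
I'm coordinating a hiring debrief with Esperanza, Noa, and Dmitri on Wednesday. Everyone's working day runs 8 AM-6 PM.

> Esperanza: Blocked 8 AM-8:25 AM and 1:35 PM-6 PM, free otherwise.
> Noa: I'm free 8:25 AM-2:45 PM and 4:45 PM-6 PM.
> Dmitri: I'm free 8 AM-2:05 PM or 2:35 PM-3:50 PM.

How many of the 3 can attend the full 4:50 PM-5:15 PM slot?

Esperanza free: 08:25-13:35 (invert busy blocks within the working day).
Noa free: 08:25-14:45, 16:45-18:00.
Dmitri free: 08:00-14:05, 14:35-15:50.
Noa can make the full 16:50-17:15 slot — that's 1.

1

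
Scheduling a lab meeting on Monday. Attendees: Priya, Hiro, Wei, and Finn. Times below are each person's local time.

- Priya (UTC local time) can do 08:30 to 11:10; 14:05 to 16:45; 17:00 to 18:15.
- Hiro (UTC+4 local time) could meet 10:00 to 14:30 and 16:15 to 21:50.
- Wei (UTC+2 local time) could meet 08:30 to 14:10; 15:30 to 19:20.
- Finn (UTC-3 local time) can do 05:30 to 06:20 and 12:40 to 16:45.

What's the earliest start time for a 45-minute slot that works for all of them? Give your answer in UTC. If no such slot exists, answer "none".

08:30

Priya in UTC: 08:30-11:10, 14:05-16:45, 17:00-18:15.
Hiro in UTC: 06:00-10:30, 12:15-17:50 (subtract 4h to convert from UTC+4).
Wei in UTC: 06:30-12:10, 13:30-17:20 (subtract 2h to convert from UTC+2).
Finn in UTC: 08:30-09:20, 15:40-19:45 (add 3h to convert from UTC-3).
Priya ∩ Hiro: 08:30-10:30, 14:05-16:45, 17:00-17:50.
Priya ∩ Hiro ∩ Wei: 08:30-10:30, 14:05-16:45, 17:00-17:20.
Priya ∩ Hiro ∩ Wei ∩ Finn: 08:30-09:20, 15:40-16:45, 17:00-17:20.
So the common availability across everyone is 08:30-09:20, 15:40-16:45, 17:00-17:20.
The first common window of at least 45 minutes is 08:30-09:20, so the earliest start is 08:30.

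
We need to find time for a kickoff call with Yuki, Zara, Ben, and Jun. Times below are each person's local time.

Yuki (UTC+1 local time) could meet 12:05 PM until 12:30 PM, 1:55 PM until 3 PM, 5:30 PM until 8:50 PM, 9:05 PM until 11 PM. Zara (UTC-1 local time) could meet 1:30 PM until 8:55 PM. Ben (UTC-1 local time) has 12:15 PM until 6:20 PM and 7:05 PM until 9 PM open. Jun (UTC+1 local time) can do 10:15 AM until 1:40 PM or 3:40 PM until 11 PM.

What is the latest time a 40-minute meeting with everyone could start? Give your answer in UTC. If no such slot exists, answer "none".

Yuki in UTC: 11:05-11:30, 12:55-14:00, 16:30-19:50, 20:05-22:00 (subtract 1h to convert from UTC+1).
Zara in UTC: 14:30-21:55 (add 1h to convert from UTC-1).
Ben in UTC: 13:15-19:20, 20:05-22:00 (add 1h to convert from UTC-1).
Jun in UTC: 09:15-12:40, 14:40-22:00 (subtract 1h to convert from UTC+1).
Yuki ∩ Zara: 16:30-19:50, 20:05-21:55.
Yuki ∩ Zara ∩ Ben: 16:30-19:20, 20:05-21:55.
Yuki ∩ Zara ∩ Ben ∩ Jun: 16:30-19:20, 20:05-21:55.
The last common window of at least 40 minutes is 20:05-21:55; a 40-minute meeting can start as late as 21:15 and still end by 21:55.

21:15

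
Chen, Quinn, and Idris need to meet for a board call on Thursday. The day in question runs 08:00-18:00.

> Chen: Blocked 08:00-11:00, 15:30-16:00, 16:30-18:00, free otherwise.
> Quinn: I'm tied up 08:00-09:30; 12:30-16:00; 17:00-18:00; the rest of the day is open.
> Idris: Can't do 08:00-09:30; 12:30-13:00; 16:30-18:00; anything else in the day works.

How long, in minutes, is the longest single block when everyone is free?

90

Chen free: 11:00-15:30, 16:00-16:30 (invert busy blocks within the working day).
Quinn free: 09:30-12:30, 16:00-17:00 (invert busy blocks within the working day).
Idris free: 09:30-12:30, 13:00-16:30 (invert busy blocks within the working day).
Chen ∩ Quinn: 11:00-12:30, 16:00-16:30.
Chen ∩ Quinn ∩ Idris: 11:00-12:30, 16:00-16:30.
The longest is 11:00-12:30 at 90 minutes.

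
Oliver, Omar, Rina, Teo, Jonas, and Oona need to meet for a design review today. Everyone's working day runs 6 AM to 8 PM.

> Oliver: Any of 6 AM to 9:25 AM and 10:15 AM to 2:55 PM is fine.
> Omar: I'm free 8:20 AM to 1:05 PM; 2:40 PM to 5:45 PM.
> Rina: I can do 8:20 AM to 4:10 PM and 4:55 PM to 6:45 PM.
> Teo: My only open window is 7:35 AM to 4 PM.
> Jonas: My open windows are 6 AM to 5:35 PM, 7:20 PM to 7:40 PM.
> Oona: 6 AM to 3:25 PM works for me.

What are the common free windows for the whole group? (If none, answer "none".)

Oliver ∩ Omar: 08:20-09:25, 10:15-13:05, 14:40-14:55.
Oliver ∩ Omar ∩ Rina: 08:20-09:25, 10:15-13:05, 14:40-14:55.
Oliver ∩ Omar ∩ Rina ∩ Teo: 08:20-09:25, 10:15-13:05, 14:40-14:55.
Oliver ∩ Omar ∩ Rina ∩ Teo ∩ Jonas: 08:20-09:25, 10:15-13:05, 14:40-14:55.
Oliver ∩ Omar ∩ Rina ∩ Teo ∩ Jonas ∩ Oona: 08:20-09:25, 10:15-13:05, 14:40-14:55.

08:20-09:25, 10:15-13:05, 14:40-14:55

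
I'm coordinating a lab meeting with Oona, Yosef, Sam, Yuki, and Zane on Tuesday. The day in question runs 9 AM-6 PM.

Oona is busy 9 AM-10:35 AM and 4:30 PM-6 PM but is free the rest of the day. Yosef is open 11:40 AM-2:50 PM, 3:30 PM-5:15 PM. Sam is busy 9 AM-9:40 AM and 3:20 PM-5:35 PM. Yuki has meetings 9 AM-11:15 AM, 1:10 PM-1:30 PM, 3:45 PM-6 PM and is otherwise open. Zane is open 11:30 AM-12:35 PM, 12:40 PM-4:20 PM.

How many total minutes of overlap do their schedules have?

Oona free: 10:35-16:30 (invert busy blocks within the working day).
Yosef free: 11:40-14:50, 15:30-17:15.
Sam free: 09:40-15:20, 17:35-18:00 (invert busy blocks within the working day).
Yuki free: 11:15-13:10, 13:30-15:45 (invert busy blocks within the working day).
Zane free: 11:30-12:35, 12:40-16:20.
Oona ∩ Yosef: 11:40-14:50, 15:30-16:30.
Oona ∩ Yosef ∩ Sam: 11:40-14:50.
Oona ∩ Yosef ∩ Sam ∩ Yuki: 11:40-13:10, 13:30-14:50.
Oona ∩ Yosef ∩ Sam ∩ Yuki ∩ Zane: 11:40-12:35, 12:40-13:10, 13:30-14:50.
Those are the intersection windows.
Summing the common windows: 55 + 30 + 80 = 165 minutes.

165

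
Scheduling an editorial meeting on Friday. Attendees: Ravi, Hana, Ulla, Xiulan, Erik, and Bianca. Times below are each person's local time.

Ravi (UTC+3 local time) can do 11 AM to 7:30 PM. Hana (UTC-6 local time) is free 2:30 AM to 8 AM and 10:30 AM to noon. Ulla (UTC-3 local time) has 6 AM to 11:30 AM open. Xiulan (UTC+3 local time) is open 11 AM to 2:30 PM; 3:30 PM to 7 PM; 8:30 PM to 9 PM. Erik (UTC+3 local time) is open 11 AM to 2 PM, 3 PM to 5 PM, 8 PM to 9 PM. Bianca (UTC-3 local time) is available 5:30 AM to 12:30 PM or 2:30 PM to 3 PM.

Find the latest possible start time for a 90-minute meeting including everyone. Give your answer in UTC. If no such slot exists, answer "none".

12:30

Ravi in UTC: 08:00-16:30 (subtract 3h to convert from UTC+3).
Hana in UTC: 08:30-14:00, 16:30-18:00 (add 6h to convert from UTC-6).
Ulla in UTC: 09:00-14:30 (add 3h to convert from UTC-3).
Xiulan in UTC: 08:00-11:30, 12:30-16:00, 17:30-18:00 (subtract 3h to convert from UTC+3).
Erik in UTC: 08:00-11:00, 12:00-14:00, 17:00-18:00 (subtract 3h to convert from UTC+3).
Bianca in UTC: 08:30-15:30, 17:30-18:00 (add 3h to convert from UTC-3).
Ravi ∩ Hana: 08:30-14:00.
Ravi ∩ Hana ∩ Ulla: 09:00-14:00.
Ravi ∩ Hana ∩ Ulla ∩ Xiulan: 09:00-11:30, 12:30-14:00.
Ravi ∩ Hana ∩ Ulla ∩ Xiulan ∩ Erik: 09:00-11:00, 12:30-14:00.
Ravi ∩ Hana ∩ Ulla ∩ Xiulan ∩ Erik ∩ Bianca: 09:00-11:00, 12:30-14:00.
The last common window of at least 90 minutes is 12:30-14:00; a 90-minute meeting can start as late as 12:30 and still end by 14:00.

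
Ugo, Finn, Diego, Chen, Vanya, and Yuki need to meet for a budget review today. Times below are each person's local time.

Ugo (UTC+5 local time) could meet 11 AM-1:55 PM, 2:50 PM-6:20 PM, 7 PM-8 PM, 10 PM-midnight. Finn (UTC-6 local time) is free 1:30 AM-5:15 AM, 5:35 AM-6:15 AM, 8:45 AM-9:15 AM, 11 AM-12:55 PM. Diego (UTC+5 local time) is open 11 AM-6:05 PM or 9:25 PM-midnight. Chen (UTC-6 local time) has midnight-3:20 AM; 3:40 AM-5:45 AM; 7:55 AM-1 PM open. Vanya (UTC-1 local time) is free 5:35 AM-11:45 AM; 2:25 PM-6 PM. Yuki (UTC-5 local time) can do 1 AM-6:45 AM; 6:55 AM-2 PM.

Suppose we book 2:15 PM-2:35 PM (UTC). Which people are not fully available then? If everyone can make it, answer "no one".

Ugo in UTC: 06:00-08:55, 09:50-13:20, 14:00-15:00, 17:00-19:00 (subtract 5h to convert from UTC+5).
Finn in UTC: 07:30-11:15, 11:35-12:15, 14:45-15:15, 17:00-18:55 (add 6h to convert from UTC-6).
Diego in UTC: 06:00-13:05, 16:25-19:00 (subtract 5h to convert from UTC+5).
Chen in UTC: 06:00-09:20, 09:40-11:45, 13:55-19:00 (add 6h to convert from UTC-6).
Vanya in UTC: 06:35-12:45, 15:25-19:00 (add 1h to convert from UTC-1).
Yuki in UTC: 06:00-11:45, 11:55-19:00 (add 5h to convert from UTC-5).
Ugo: free for 14:15-14:35. Finn: not fully free for 14:15-14:35. Diego: not fully free for 14:15-14:35. Chen: free for 14:15-14:35. Vanya: not fully free for 14:15-14:35. Yuki: free for 14:15-14:35.

Diego, Finn, Vanya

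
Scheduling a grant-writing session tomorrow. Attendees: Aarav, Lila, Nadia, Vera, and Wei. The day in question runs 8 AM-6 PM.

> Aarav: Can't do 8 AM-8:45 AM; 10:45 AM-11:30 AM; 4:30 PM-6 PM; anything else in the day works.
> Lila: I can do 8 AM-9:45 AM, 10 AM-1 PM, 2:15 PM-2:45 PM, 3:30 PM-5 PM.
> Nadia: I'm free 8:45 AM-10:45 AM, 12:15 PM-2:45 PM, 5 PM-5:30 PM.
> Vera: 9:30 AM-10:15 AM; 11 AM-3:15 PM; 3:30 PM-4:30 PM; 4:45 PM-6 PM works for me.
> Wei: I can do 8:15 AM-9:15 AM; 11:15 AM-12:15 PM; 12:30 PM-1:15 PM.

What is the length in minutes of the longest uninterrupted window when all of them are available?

30

Aarav free: 08:45-10:45, 11:30-16:30 (invert busy blocks within the working day).
Lila free: 08:00-09:45, 10:00-13:00, 14:15-14:45, 15:30-17:00.
Nadia free: 08:45-10:45, 12:15-14:45, 17:00-17:30.
Vera free: 09:30-10:15, 11:00-15:15, 15:30-16:30, 16:45-18:00.
Wei free: 08:15-09:15, 11:15-12:15, 12:30-13:15.
Aarav ∩ Lila: 08:45-09:45, 10:00-10:45, 11:30-13:00, 14:15-14:45, 15:30-16:30.
Aarav ∩ Lila ∩ Nadia: 08:45-09:45, 10:00-10:45, 12:15-13:00, 14:15-14:45.
Aarav ∩ Lila ∩ Nadia ∩ Vera: 09:30-09:45, 10:00-10:15, 12:15-13:00, 14:15-14:45.
Aarav ∩ Lila ∩ Nadia ∩ Vera ∩ Wei: 12:30-13:00.
The longest is 12:30-13:00 at 30 minutes.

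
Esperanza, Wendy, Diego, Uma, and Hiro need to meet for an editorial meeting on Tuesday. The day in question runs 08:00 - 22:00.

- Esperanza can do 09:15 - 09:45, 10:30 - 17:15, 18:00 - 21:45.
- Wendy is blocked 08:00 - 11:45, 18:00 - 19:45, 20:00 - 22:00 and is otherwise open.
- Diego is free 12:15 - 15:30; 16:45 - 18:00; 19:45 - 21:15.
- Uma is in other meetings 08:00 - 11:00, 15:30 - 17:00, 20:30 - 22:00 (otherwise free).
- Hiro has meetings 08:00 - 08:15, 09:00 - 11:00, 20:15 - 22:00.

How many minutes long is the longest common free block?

Esperanza free: 09:15-09:45, 10:30-17:15, 18:00-21:45.
Wendy free: 11:45-18:00, 19:45-20:00 (invert busy blocks within the working day).
Diego free: 12:15-15:30, 16:45-18:00, 19:45-21:15.
Uma free: 11:00-15:30, 17:00-20:30 (invert busy blocks within the working day).
Hiro free: 08:15-09:00, 11:00-20:15 (invert busy blocks within the working day).
Esperanza ∩ Wendy: 11:45-17:15, 19:45-20:00.
Esperanza ∩ Wendy ∩ Diego: 12:15-15:30, 16:45-17:15, 19:45-20:00.
Esperanza ∩ Wendy ∩ Diego ∩ Uma: 12:15-15:30, 17:00-17:15, 19:45-20:00.
Esperanza ∩ Wendy ∩ Diego ∩ Uma ∩ Hiro: 12:15-15:30, 17:00-17:15, 19:45-20:00.
Those are the intersection windows.
The longest is 12:15-15:30 at 195 minutes.

195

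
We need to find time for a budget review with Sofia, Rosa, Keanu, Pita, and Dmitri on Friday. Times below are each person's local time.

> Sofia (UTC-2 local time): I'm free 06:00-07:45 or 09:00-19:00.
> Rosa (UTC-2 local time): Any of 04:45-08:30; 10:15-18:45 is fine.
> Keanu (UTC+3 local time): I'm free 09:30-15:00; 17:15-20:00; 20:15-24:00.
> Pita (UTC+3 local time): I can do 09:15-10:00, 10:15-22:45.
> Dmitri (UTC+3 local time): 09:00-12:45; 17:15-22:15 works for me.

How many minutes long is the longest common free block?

165

Sofia in UTC: 08:00-09:45, 11:00-21:00 (add 2h to convert from UTC-2).
Rosa in UTC: 06:45-10:30, 12:15-20:45 (add 2h to convert from UTC-2).
Keanu in UTC: 06:30-12:00, 14:15-17:00, 17:15-21:00 (subtract 3h to convert from UTC+3).
Pita in UTC: 06:15-07:00, 07:15-19:45 (subtract 3h to convert from UTC+3).
Dmitri in UTC: 06:00-09:45, 14:15-19:15 (subtract 3h to convert from UTC+3).
Sofia ∩ Rosa: 08:00-09:45, 12:15-20:45.
Sofia ∩ Rosa ∩ Keanu: 08:00-09:45, 14:15-17:00, 17:15-20:45.
Sofia ∩ Rosa ∩ Keanu ∩ Pita: 08:00-09:45, 14:15-17:00, 17:15-19:45.
Sofia ∩ Rosa ∩ Keanu ∩ Pita ∩ Dmitri: 08:00-09:45, 14:15-17:00, 17:15-19:15.
The longest is 14:15-17:00 at 165 minutes.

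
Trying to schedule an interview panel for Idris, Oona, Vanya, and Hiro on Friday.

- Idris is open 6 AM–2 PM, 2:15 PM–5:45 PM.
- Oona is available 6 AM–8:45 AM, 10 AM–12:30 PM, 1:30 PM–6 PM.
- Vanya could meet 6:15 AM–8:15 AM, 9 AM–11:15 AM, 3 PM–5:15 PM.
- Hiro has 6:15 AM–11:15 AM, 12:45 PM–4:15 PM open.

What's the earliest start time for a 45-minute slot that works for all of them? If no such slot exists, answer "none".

06:15

Idris ∩ Oona: 06:00-08:45, 10:00-12:30, 13:30-14:00, 14:15-17:45.
Idris ∩ Oona ∩ Vanya: 06:15-08:15, 10:00-11:15, 15:00-17:15.
Idris ∩ Oona ∩ Vanya ∩ Hiro: 06:15-08:15, 10:00-11:15, 15:00-16:15.
Those are the intersection windows.
The first common window of at least 45 minutes is 06:15-08:15, so the earliest start is 06:15.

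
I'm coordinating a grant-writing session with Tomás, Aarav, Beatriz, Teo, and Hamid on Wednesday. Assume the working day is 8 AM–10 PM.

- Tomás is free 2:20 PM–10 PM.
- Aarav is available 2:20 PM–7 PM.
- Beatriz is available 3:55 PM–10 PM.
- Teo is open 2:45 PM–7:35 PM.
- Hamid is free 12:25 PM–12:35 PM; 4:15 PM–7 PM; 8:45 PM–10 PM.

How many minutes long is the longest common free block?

Tomás ∩ Aarav: 14:20-19:00.
Tomás ∩ Aarav ∩ Beatriz: 15:55-19:00.
Tomás ∩ Aarav ∩ Beatriz ∩ Teo: 15:55-19:00.
Tomás ∩ Aarav ∩ Beatriz ∩ Teo ∩ Hamid: 16:15-19:00.
The longest is 16:15-19:00 at 165 minutes.

165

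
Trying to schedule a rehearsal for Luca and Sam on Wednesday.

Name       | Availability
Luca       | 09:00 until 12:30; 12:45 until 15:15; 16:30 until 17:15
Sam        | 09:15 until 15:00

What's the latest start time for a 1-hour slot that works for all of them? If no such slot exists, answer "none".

Luca ∩ Sam: 09:15-12:30, 12:45-15:00.
The last common window of at least 60 minutes is 12:45-15:00; a 60-minute meeting can start as late as 14:00 and still end by 15:00.

14:00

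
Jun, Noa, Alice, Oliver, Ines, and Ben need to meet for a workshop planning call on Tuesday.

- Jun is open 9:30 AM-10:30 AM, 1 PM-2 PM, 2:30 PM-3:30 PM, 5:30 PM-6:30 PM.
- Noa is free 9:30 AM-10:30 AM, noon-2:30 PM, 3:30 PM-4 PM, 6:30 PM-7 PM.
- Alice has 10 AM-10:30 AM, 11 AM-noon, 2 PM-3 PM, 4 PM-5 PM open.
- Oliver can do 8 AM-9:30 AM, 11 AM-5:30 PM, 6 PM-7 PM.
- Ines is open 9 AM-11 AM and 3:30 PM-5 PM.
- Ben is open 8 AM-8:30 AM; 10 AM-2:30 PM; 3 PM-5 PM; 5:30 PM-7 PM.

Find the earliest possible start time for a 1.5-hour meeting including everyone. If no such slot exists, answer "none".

none

Jun ∩ Noa: 09:30-10:30, 13:00-14:00.
Jun ∩ Noa ∩ Alice: 10:00-10:30.
Jun ∩ Noa ∩ Alice ∩ Oliver: ∅.
Jun ∩ Noa ∩ Alice ∩ Oliver ∩ Ines: ∅.
Jun ∩ Noa ∩ Alice ∩ Oliver ∩ Ines ∩ Ben: ∅.
There is no time when everyone is free.
No common window is at least 90 minutes long.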